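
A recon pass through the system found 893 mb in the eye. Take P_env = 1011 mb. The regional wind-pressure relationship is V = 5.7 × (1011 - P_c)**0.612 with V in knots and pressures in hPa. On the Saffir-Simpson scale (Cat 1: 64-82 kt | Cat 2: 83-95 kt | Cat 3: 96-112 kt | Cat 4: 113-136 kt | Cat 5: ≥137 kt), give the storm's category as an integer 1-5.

ΔP = 1011 − 893 = 118 mb.
V ≈ 5.7 × 118^0.612 = 5.7 × 18.53 ≈ 106 kt.
106 kt falls in the Category 3 band.

3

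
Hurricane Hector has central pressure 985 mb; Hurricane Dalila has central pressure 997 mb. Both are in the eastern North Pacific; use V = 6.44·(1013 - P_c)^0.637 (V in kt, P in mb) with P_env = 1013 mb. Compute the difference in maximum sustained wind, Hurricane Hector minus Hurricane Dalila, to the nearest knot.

Hurricane Hector: ΔP = 28; V ≈ 6.44 × 28^0.637 ≈ 53.79 kt.
Hurricane Dalila: ΔP = 16; V ≈ 6.44 × 16^0.637 ≈ 37.66 kt.
Difference ≈ 53.79 − 37.66 = 16.13 → 16 kt.

16 kt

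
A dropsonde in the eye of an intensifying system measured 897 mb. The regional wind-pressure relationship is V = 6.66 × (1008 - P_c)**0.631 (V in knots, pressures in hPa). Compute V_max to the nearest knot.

ΔP = 1008 − 897 = 111 mb.
111^0.631 ≈ 19.525.
V ≈ 6.66 × 19.525 ≈ 130.0 kt.

130 kt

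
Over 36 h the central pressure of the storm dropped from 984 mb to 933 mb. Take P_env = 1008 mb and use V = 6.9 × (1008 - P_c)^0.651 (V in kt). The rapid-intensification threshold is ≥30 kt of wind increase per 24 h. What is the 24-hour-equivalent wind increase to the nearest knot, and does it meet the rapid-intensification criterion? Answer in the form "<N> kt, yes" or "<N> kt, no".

40 kt, yes

V₁: ΔP = 24, V ≈ 6.9 × 24^0.651 ≈ 54.62 kt.
V₂: ΔP = 75, V ≈ 6.9 × 75^0.651 ≈ 114.69 kt.
ΔV over 36 h = 60.07 kt → 24 h equivalent = 60.07 × 24/36 ≈ 40.05 kt.
40 kt ≥ 30 kt ⇒ rapid intensification.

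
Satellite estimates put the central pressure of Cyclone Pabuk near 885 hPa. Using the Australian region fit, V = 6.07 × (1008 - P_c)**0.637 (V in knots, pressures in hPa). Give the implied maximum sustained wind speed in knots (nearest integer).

ΔP = 1008 − 885 = 123 hPa.
123^0.637 ≈ 21.442.
V ≈ 6.07 × 21.442 ≈ 130.2 kt.

130 kt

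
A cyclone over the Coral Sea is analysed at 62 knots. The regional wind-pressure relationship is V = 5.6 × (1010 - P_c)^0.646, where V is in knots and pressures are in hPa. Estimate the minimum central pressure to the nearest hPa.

ΔP = (V / 5.6)^(1/0.646) = (62/5.6)^1.548.
62/5.6 = 11.071; 11.071^1.548 ≈ 41.34 hPa.
P_c = 1010 − 41.34 = 968.66 ≈ 969 hPa.

969 hPa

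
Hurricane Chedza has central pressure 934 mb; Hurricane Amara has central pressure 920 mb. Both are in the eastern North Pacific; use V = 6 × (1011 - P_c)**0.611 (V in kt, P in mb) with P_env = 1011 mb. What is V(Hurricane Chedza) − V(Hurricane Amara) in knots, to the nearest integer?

Hurricane Chedza: ΔP = 77; V ≈ 6 × 77^0.611 ≈ 85.27 kt.
Hurricane Amara: ΔP = 91; V ≈ 6 × 91^0.611 ≈ 94.43 kt.
Difference ≈ 85.27 − 94.43 = -9.16 → -9 kt.

-9 kt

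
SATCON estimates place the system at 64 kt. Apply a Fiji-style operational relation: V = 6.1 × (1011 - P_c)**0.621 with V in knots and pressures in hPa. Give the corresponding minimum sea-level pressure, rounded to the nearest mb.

967 mb

ΔP = (V / 6.1)^(1/0.621) = (64/6.1)^1.610.
64/6.1 = 10.492; 10.492^1.610 ≈ 44.04 mb.
P_c = 1011 − 44.04 = 966.96 ≈ 967 mb.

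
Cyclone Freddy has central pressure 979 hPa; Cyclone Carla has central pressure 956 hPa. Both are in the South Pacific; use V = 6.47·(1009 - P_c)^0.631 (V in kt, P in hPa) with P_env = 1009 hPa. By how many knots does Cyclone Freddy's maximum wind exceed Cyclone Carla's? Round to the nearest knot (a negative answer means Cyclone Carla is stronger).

Cyclone Freddy: ΔP = 30; V ≈ 6.47 × 30^0.631 ≈ 55.33 kt.
Cyclone Carla: ΔP = 53; V ≈ 6.47 × 53^0.631 ≈ 79.24 kt.
Difference ≈ 55.33 − 79.24 = -23.91 → -24 kt.

-24 kt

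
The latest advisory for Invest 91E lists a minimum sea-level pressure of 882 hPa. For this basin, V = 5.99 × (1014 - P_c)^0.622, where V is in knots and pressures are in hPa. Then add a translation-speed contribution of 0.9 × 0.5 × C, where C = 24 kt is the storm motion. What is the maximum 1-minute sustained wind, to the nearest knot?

ΔP = 1014 − 882 = 132 hPa.
132^0.622 ≈ 20.845.
V ≈ 5.99 × 20.845 ≈ 124.9 kt.
Translation term: 0.9 × 0.5 × 24 = 10.8 kt.
Corrected V ≈ 135.7 kt → 136 kt.

136 kt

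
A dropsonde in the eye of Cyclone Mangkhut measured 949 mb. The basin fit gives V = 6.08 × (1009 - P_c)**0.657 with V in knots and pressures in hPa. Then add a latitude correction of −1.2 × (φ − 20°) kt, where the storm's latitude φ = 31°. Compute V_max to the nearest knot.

76 kt

ΔP = 1009 − 949 = 60 mb.
60^0.657 ≈ 14.731.
V ≈ 6.08 × 14.731 ≈ 89.6 kt.
Latitude correction: −1.2 × (31 − 20) = -13.2 kt.
Corrected V ≈ 76.4 kt → 76 kt.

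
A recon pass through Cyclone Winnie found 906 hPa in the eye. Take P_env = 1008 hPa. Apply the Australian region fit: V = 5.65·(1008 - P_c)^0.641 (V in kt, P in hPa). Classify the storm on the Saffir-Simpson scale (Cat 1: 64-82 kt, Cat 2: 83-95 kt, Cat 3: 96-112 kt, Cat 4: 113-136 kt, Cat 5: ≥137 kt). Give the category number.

3

ΔP = 1008 − 906 = 102 hPa.
V ≈ 5.65 × 102^0.641 = 5.65 × 19.39 ≈ 110 kt.
110 kt falls in the Category 3 band.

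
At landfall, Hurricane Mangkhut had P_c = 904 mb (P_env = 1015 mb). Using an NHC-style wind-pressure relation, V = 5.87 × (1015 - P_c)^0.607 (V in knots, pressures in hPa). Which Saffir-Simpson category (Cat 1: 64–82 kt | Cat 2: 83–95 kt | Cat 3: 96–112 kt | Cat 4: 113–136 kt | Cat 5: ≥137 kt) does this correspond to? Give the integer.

3

ΔP = 1015 − 904 = 111 mb.
V ≈ 5.87 × 111^0.607 = 5.87 × 17.44 ≈ 102 kt.
102 kt falls in the Category 3 band.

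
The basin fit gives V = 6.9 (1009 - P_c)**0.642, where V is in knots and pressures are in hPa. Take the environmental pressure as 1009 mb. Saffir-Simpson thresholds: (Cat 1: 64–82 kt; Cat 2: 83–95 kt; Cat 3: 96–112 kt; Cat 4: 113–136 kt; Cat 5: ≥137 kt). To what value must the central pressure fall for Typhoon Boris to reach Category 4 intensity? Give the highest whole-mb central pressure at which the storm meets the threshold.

Category 4 begins at V = 113 kt.
Required ΔP = (113/6.9)^(1/0.642) = 16.377^1.558 ≈ 77.86 mb.
P_c ≤ 1009 − 77.86 = 931.14, so the highest integer P_c is 931 mb.

931 mb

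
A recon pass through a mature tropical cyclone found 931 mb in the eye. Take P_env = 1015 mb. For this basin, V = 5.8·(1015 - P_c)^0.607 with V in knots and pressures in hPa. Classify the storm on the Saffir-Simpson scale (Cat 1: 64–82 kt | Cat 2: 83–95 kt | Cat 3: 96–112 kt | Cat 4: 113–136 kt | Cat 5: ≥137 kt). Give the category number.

ΔP = 1015 − 931 = 84 mb.
V ≈ 5.8 × 84^0.607 = 5.8 × 14.72 ≈ 85 kt.
85 kt falls in the Category 2 band.

2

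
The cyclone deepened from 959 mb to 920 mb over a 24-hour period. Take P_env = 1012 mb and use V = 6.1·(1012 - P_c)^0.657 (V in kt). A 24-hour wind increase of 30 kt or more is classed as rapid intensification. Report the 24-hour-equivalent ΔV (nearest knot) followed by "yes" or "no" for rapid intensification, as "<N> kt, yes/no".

V₁: ΔP = 53, V ≈ 6.1 × 53^0.657 ≈ 82.83 kt.
V₂: ΔP = 92, V ≈ 6.1 × 92^0.657 ≈ 119.00 kt.
ΔV over 24 h = 36.17 kt → 24 h equivalent = 36.17 × 24/24 ≈ 36.17 kt.
36 kt ≥ 30 kt ⇒ rapid intensification.

36 kt, yes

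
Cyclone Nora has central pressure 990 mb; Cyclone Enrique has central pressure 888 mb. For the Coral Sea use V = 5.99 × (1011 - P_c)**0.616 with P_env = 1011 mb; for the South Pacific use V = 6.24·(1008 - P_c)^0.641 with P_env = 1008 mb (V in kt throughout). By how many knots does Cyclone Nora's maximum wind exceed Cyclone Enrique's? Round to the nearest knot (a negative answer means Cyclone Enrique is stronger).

-95 kt

Cyclone Nora: ΔP = 21; V ≈ 5.99 × 21^0.616 ≈ 39.08 kt.
Cyclone Enrique: ΔP = 120; V ≈ 6.24 × 120^0.641 ≈ 134.26 kt.
Difference ≈ 39.08 − 134.26 = -95.18 → -95 kt.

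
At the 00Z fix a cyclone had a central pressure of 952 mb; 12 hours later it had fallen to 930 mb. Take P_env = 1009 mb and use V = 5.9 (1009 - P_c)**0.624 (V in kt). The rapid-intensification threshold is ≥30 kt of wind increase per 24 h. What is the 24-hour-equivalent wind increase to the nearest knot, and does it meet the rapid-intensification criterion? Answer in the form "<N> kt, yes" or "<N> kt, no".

V₁: ΔP = 57, V ≈ 5.9 × 57^0.624 ≈ 73.54 kt.
V₂: ΔP = 79, V ≈ 5.9 × 79^0.624 ≈ 90.15 kt.
ΔV over 12 h = 16.61 kt → 24 h equivalent = 16.61 × 24/12 ≈ 33.22 kt.
33 kt ≥ 30 kt ⇒ rapid intensification.

33 kt, yes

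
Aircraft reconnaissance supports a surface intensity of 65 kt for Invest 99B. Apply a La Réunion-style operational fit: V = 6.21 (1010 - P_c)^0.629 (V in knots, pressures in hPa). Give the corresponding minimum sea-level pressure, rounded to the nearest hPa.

968 hPa

ΔP = (V / 6.21)^(1/0.629) = (65/6.21)^1.590.
65/6.21 = 10.467; 10.467^1.590 ≈ 41.82 hPa.
P_c = 1010 − 41.82 = 968.18 ≈ 968 hPa.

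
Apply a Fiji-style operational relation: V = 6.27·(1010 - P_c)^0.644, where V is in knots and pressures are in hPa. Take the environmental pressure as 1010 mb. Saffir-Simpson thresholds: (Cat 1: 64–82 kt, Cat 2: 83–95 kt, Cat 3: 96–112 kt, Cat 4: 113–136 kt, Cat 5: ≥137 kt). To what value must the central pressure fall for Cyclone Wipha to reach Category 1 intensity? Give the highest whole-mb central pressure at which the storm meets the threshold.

973 mb

Category 1 begins at V = 64 kt.
Required ΔP = (64/6.27)^(1/0.644) = 10.207^1.553 ≈ 36.87 mb.
P_c ≤ 1010 − 36.87 = 973.13, so the highest integer P_c is 973 mb.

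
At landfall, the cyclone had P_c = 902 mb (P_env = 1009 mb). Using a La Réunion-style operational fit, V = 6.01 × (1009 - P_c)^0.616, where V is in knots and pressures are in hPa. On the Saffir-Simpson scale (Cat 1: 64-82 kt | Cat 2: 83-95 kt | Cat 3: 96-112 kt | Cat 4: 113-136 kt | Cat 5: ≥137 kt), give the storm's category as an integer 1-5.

3

ΔP = 1009 − 902 = 107 mb.
V ≈ 6.01 × 107^0.616 = 6.01 × 17.79 ≈ 107 kt.
107 kt falls in the Category 3 band.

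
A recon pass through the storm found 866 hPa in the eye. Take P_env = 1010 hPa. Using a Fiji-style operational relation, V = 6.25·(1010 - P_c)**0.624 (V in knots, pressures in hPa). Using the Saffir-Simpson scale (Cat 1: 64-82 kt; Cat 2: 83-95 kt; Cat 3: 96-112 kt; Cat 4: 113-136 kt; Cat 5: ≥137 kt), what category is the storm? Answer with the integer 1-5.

ΔP = 1010 − 866 = 144 hPa.
V ≈ 6.25 × 144^0.624 = 6.25 × 22.22 ≈ 139 kt.
139 kt falls in the Category 5 band.

5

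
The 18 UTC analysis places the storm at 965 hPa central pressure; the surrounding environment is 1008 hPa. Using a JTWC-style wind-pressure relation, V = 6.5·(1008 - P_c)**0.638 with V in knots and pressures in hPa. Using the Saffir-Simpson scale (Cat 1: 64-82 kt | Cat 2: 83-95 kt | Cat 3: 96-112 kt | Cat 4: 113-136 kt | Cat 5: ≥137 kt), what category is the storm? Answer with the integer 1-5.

ΔP = 1008 − 965 = 43 hPa.
V ≈ 6.5 × 43^0.638 = 6.5 × 11.02 ≈ 72 kt.
72 kt falls in the Category 1 band.

1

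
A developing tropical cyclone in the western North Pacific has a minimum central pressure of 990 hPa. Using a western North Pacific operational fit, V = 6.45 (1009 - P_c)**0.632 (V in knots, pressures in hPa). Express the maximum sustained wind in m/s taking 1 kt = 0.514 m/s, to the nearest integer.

ΔP = 1009 − 990 = 19 hPa.
V ≈ 6.45 × 19^0.632 = 6.45 × 6.429 ≈ 41.470 kt.
41.470 × 0.514 ≈ 21.32 m/s → 21 m/s.

21 m/s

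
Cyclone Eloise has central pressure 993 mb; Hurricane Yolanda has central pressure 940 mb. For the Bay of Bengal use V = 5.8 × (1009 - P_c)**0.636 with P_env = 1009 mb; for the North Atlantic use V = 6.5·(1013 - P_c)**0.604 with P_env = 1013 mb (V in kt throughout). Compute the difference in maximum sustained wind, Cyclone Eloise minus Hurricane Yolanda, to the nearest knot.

Cyclone Eloise: ΔP = 16; V ≈ 5.8 × 16^0.636 ≈ 33.83 kt.
Hurricane Yolanda: ΔP = 73; V ≈ 6.5 × 73^0.604 ≈ 86.77 kt.
Difference ≈ 33.83 − 86.77 = -52.94 → -53 kt.

-53 kt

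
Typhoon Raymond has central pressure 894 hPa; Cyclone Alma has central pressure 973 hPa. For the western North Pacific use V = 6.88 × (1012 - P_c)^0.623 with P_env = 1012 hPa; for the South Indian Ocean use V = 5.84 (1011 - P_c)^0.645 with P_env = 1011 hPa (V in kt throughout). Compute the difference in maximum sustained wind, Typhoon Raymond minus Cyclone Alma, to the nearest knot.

Typhoon Raymond: ΔP = 118; V ≈ 6.88 × 118^0.623 ≈ 134.39 kt.
Cyclone Alma: ΔP = 38; V ≈ 5.84 × 38^0.645 ≈ 61.01 kt.
Difference ≈ 134.39 − 61.01 = 73.38 → 73 kt.

73 kt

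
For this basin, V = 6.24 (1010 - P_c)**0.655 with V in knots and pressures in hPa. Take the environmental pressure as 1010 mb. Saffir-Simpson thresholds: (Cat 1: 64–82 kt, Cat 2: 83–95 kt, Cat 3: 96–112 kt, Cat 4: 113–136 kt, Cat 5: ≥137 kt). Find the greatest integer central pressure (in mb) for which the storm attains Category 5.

Category 5 begins at V = 137 kt.
Required ΔP = (137/6.24)^(1/0.655) = 21.955^1.527 ≈ 111.72 mb.
P_c ≤ 1010 − 111.72 = 898.28, so the highest integer P_c is 898 mb.

898 mb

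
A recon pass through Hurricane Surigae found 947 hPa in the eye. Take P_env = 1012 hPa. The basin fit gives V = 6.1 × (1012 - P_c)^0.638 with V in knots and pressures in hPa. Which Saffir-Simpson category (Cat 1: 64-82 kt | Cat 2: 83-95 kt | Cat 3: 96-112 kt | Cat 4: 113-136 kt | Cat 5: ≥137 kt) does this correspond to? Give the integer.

2

ΔP = 1012 − 947 = 65 hPa.
V ≈ 6.1 × 65^0.638 = 6.1 × 14.34 ≈ 87 kt.
87 kt falls in the Category 2 band.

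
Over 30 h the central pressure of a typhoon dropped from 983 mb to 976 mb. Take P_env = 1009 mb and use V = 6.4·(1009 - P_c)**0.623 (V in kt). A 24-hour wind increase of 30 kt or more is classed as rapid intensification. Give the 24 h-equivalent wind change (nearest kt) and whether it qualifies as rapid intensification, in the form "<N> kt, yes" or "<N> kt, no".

V₁: ΔP = 26, V ≈ 6.4 × 26^0.623 ≈ 48.72 kt.
V₂: ΔP = 33, V ≈ 6.4 × 33^0.623 ≈ 56.52 kt.
ΔV over 30 h = 7.80 kt → 24 h equivalent = 7.80 × 24/30 ≈ 6.24 kt.
6 kt < 30 kt ⇒ not rapid intensification.

6 kt, no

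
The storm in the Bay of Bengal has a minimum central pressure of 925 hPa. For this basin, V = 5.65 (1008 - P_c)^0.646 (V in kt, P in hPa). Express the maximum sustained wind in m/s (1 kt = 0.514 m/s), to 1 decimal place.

ΔP = 1008 − 925 = 83 hPa.
V ≈ 5.65 × 83^0.646 = 5.65 × 17.367 ≈ 98.123 kt.
98.123 × 0.514 ≈ 50.44 m/s → 50.4 m/s.

50.4 m/s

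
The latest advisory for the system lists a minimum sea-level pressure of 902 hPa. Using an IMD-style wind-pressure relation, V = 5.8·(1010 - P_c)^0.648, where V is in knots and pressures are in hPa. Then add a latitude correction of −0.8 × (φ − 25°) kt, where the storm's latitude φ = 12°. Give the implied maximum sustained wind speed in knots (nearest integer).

131 kt

ΔP = 1010 − 902 = 108 hPa.
108^0.648 ≈ 20.781.
V ≈ 5.8 × 20.781 ≈ 120.5 kt.
Latitude correction: −0.8 × (12 − 25) = 10.4 kt.
Corrected V ≈ 130.9 kt → 131 kt.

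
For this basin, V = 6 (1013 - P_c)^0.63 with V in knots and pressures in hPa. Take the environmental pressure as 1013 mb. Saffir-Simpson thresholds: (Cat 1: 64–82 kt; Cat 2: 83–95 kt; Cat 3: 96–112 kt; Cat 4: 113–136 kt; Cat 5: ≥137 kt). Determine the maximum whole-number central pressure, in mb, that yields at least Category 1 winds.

Category 1 begins at V = 64 kt.
Required ΔP = (64/6)^(1/0.63) = 10.667^1.587 ≈ 42.83 mb.
P_c ≤ 1013 − 42.83 = 970.17, so the highest integer P_c is 970 mb.

970 mb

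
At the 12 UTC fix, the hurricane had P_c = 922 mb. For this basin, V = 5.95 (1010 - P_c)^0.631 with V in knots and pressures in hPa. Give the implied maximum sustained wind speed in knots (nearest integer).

ΔP = 1010 − 922 = 88 mb.
88^0.631 ≈ 16.864.
V ≈ 5.95 × 16.864 ≈ 100.3 kt.

100 kt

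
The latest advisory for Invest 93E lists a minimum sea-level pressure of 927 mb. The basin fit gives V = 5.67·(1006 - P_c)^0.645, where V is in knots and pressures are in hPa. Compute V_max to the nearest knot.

95 kt

ΔP = 1006 − 927 = 79 mb.
79^0.645 ≈ 16.748.
V ≈ 5.67 × 16.748 ≈ 95.0 kt.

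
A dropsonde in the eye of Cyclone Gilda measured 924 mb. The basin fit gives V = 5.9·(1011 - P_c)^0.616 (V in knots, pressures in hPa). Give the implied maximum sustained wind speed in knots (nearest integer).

92 kt

ΔP = 1011 − 924 = 87 mb.
87^0.616 ≈ 15.658.
V ≈ 5.9 × 15.658 ≈ 92.4 kt.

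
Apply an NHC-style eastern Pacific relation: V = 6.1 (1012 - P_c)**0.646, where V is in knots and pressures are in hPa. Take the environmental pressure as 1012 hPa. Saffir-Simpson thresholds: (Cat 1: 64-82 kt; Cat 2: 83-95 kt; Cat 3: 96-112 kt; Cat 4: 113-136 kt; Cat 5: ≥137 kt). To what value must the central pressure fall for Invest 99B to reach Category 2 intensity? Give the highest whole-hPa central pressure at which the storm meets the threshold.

Category 2 begins at V = 83 kt.
Required ΔP = (83/6.1)^(1/0.646) = 13.607^1.548 ≈ 56.89 hPa.
P_c ≤ 1012 − 56.89 = 955.11, so the highest integer P_c is 955 hPa.

955 hPa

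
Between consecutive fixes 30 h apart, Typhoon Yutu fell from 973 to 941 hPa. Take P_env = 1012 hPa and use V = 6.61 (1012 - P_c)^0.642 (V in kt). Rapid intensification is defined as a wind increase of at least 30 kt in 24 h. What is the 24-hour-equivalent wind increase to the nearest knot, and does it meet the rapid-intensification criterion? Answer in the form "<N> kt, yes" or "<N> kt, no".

26 kt, no

V₁: ΔP = 39, V ≈ 6.61 × 39^0.642 ≈ 69.45 kt.
V₂: ΔP = 71, V ≈ 6.61 × 71^0.642 ≈ 102.03 kt.
ΔV over 30 h = 32.58 kt → 24 h equivalent = 32.58 × 24/30 ≈ 26.06 kt.
26 kt < 30 kt ⇒ not rapid intensification.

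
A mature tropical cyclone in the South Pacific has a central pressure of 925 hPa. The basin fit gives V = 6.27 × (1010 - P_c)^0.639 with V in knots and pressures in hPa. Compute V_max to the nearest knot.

ΔP = 1010 − 925 = 85 hPa.
85^0.639 ≈ 17.096.
V ≈ 6.27 × 17.096 ≈ 107.2 kt.

107 kt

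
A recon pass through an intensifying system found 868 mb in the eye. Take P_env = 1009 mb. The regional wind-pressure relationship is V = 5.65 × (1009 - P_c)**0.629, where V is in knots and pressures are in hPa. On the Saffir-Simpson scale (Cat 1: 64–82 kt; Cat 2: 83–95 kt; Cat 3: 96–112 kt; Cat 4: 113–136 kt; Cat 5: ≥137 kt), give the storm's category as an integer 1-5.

4

ΔP = 1009 − 868 = 141 mb.
V ≈ 5.65 × 141^0.629 = 5.65 × 22.48 ≈ 127 kt.
127 kt falls in the Category 4 band.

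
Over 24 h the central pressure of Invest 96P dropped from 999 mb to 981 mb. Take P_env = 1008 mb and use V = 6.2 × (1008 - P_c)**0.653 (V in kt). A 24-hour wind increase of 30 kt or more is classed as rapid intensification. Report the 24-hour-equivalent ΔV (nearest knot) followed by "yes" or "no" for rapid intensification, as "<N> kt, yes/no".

27 kt, no

V₁: ΔP = 9, V ≈ 6.2 × 9^0.653 ≈ 26.03 kt.
V₂: ΔP = 27, V ≈ 6.2 × 27^0.653 ≈ 53.34 kt.
ΔV over 24 h = 27.31 kt → 24 h equivalent = 27.31 × 24/24 ≈ 27.31 kt.
27 kt < 30 kt ⇒ not rapid intensification.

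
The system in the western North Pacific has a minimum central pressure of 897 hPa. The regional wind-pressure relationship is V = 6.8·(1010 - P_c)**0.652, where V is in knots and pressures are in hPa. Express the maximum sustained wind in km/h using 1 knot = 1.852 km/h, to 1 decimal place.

274.6 km/h

ΔP = 1010 − 897 = 113 hPa.
V ≈ 6.8 × 113^0.652 = 6.8 × 21.808 ≈ 148.291 kt.
148.291 × 1.852 ≈ 274.64 km/h → 274.6 km/h.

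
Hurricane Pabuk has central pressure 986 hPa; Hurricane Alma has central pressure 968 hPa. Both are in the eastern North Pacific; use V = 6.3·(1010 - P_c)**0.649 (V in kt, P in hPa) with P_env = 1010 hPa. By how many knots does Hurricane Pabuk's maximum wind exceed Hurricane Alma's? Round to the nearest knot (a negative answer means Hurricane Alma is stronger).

-22 kt

Hurricane Pabuk: ΔP = 24; V ≈ 6.3 × 24^0.649 ≈ 49.56 kt.
Hurricane Alma: ΔP = 42; V ≈ 6.3 × 42^0.649 ≈ 71.26 kt.
Difference ≈ 49.56 − 71.26 = -21.70 → -22 kt.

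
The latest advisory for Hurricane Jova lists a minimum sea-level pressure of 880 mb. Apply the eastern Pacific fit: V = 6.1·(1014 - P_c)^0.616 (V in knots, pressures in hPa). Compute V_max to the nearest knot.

ΔP = 1014 − 880 = 134 mb.
134^0.616 ≈ 20.431.
V ≈ 6.1 × 20.431 ≈ 124.6 kt.

125 kt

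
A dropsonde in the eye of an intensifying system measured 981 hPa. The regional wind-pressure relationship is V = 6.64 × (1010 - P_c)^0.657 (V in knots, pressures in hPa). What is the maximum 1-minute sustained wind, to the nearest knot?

61 kt

ΔP = 1010 − 981 = 29 hPa.
29^0.657 ≈ 9.137.
V ≈ 6.64 × 9.137 ≈ 60.7 kt.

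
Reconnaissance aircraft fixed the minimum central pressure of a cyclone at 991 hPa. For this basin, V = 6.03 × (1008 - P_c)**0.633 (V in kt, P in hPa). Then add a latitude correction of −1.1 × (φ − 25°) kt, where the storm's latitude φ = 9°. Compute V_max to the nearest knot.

ΔP = 1008 − 991 = 17 hPa.
17^0.633 ≈ 6.010.
V ≈ 6.03 × 6.010 ≈ 36.2 kt.
Latitude correction: −1.1 × (9 − 25) = 17.6 kt.
Corrected V ≈ 53.8 kt → 54 kt.

54 kt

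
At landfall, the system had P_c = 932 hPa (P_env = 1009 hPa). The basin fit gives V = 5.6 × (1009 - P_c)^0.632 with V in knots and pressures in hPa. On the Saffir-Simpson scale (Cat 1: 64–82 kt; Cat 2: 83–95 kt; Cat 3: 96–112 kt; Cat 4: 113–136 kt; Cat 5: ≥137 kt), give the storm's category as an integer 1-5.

ΔP = 1009 − 932 = 77 hPa.
V ≈ 5.6 × 77^0.632 = 5.6 × 15.57 ≈ 87 kt.
87 kt falls in the Category 2 band.

2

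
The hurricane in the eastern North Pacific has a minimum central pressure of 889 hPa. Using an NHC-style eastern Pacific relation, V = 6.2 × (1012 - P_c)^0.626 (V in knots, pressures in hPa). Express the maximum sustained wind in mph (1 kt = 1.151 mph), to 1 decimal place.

145.1 mph

ΔP = 1012 − 889 = 123 hPa.
V ≈ 6.2 × 123^0.626 = 6.2 × 20.337 ≈ 126.088 kt.
126.088 × 1.151 ≈ 145.13 mph → 145.1 mph.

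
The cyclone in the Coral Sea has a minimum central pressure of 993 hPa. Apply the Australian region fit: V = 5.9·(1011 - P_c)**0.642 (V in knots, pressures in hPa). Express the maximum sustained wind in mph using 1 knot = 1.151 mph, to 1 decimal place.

43.4 mph

ΔP = 1011 − 993 = 18 hPa.
V ≈ 5.9 × 18^0.642 = 5.9 × 6.396 ≈ 37.734 kt.
37.734 × 1.151 ≈ 43.43 mph → 43.4 mph.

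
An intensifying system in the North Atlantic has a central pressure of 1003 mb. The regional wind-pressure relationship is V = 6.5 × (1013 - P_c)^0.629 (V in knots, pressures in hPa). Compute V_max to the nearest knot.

ΔP = 1013 − 1003 = 10 mb.
10^0.629 ≈ 4.256.
V ≈ 6.5 × 4.256 ≈ 27.7 kt.

28 kt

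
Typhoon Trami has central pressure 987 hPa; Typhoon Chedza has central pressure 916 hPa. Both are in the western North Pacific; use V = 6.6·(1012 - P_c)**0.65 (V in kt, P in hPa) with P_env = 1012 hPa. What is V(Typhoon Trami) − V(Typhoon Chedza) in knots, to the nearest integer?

-75 kt

Typhoon Trami: ΔP = 25; V ≈ 6.6 × 25^0.65 ≈ 53.48 kt.
Typhoon Chedza: ΔP = 96; V ≈ 6.6 × 96^0.65 ≈ 128.24 kt.
Difference ≈ 53.48 − 128.24 = -74.76 → -75 kt.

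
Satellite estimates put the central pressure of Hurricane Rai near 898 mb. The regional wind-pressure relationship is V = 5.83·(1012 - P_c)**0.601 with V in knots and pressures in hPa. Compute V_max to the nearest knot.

100 kt

ΔP = 1012 − 898 = 114 mb.
114^0.601 ≈ 17.227.
V ≈ 5.83 × 17.227 ≈ 100.4 kt.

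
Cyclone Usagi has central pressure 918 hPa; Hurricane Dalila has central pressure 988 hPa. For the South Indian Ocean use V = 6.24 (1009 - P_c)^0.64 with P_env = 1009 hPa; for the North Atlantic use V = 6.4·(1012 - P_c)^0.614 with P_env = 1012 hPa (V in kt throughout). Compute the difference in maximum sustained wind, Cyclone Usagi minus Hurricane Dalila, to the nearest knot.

67 kt

Cyclone Usagi: ΔP = 91; V ≈ 6.24 × 91^0.64 ≈ 111.94 kt.
Hurricane Dalila: ΔP = 24; V ≈ 6.4 × 24^0.614 ≈ 45.04 kt.
Difference ≈ 111.94 − 45.04 = 66.90 → 67 kt.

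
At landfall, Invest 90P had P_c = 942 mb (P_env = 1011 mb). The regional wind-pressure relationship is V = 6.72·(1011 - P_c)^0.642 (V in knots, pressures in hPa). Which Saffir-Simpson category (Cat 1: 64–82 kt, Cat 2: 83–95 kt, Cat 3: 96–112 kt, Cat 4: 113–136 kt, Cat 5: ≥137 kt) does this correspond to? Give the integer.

3

ΔP = 1011 − 942 = 69 mb.
V ≈ 6.72 × 69^0.642 = 6.72 × 15.15 ≈ 102 kt.
102 kt falls in the Category 3 band.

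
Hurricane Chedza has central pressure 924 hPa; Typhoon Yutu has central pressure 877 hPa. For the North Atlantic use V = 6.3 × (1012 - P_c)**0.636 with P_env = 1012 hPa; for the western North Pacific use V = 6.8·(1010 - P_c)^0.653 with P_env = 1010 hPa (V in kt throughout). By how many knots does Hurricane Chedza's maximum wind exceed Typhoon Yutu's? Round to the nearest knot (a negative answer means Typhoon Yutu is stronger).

Hurricane Chedza: ΔP = 88; V ≈ 6.3 × 88^0.636 ≈ 108.65 kt.
Typhoon Yutu: ΔP = 133; V ≈ 6.8 × 133^0.653 ≈ 165.72 kt.
Difference ≈ 108.65 − 165.72 = -57.07 → -57 kt.

-57 kt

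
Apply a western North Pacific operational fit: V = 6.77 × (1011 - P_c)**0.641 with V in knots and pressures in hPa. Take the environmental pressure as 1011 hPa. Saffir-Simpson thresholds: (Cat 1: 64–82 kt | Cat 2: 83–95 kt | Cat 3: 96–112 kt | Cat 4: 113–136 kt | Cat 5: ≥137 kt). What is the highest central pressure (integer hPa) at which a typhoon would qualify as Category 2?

961 hPa

Category 2 begins at V = 83 kt.
Required ΔP = (83/6.77)^(1/0.641) = 12.260^1.560 ≈ 49.90 hPa.
P_c ≤ 1011 − 49.90 = 961.10, so the highest integer P_c is 961 hPa.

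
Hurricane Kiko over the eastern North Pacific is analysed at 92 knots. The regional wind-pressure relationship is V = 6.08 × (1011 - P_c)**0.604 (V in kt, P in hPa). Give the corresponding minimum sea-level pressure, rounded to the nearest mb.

921 mb

ΔP = (V / 6.08)^(1/0.604) = (92/6.08)^1.656.
92/6.08 = 15.132; 15.132^1.656 ≈ 89.84 mb.
P_c = 1011 − 89.84 = 921.16 ≈ 921 mb.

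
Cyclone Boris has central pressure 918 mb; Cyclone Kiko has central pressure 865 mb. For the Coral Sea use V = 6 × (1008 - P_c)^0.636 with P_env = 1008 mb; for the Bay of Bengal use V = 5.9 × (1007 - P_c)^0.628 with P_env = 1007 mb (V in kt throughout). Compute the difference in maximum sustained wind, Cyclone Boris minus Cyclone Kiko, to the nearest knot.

-28 kt

Cyclone Boris: ΔP = 90; V ≈ 6 × 90^0.636 ≈ 104.97 kt.
Cyclone Kiko: ΔP = 142; V ≈ 5.9 × 142^0.628 ≈ 132.58 kt.
Difference ≈ 104.97 − 132.58 = -27.61 → -28 kt.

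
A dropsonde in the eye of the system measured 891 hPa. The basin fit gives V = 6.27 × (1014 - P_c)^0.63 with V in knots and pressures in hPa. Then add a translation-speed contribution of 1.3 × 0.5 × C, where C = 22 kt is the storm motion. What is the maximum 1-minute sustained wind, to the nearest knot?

144 kt

ΔP = 1014 − 891 = 123 hPa.
123^0.63 ≈ 20.732.
V ≈ 6.27 × 20.732 ≈ 130.0 kt.
Translation term: 1.3 × 0.5 × 22 = 14.3 kt.
Corrected V ≈ 144.3 kt → 144 kt.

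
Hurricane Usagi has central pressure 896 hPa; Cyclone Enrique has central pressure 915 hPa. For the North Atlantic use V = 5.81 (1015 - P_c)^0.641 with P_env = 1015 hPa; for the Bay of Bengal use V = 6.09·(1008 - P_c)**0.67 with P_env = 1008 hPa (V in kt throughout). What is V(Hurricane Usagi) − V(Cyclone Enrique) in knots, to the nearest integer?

-3 kt

Hurricane Usagi: ΔP = 119; V ≈ 5.81 × 119^0.641 ≈ 124.34 kt.
Cyclone Enrique: ΔP = 93; V ≈ 6.09 × 93^0.67 ≈ 126.91 kt.
Difference ≈ 124.34 − 126.91 = -2.57 → -3 kt.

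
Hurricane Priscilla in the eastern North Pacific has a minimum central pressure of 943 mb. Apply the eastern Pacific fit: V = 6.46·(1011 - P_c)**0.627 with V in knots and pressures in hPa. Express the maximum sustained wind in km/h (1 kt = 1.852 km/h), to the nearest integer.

169 km/h

ΔP = 1011 − 943 = 68 mb.
V ≈ 6.46 × 68^0.627 = 6.46 × 14.092 ≈ 91.037 kt.
91.037 × 1.852 ≈ 168.60 km/h → 169 km/h.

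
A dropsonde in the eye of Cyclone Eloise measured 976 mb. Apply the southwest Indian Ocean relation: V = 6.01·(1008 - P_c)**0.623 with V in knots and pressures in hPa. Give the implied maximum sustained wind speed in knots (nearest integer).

ΔP = 1008 − 976 = 32 mb.
32^0.623 ≈ 8.664.
V ≈ 6.01 × 8.664 ≈ 52.1 kt.

52 kt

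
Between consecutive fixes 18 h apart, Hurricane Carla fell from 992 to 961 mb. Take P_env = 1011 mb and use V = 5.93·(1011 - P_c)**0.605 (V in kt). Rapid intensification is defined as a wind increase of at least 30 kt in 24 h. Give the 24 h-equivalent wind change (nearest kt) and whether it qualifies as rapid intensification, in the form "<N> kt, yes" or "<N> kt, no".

37 kt, yes

V₁: ΔP = 19, V ≈ 5.93 × 19^0.605 ≈ 35.21 kt.
V₂: ΔP = 50, V ≈ 5.93 × 50^0.605 ≈ 63.23 kt.
ΔV over 18 h = 28.02 kt → 24 h equivalent = 28.02 × 24/18 ≈ 37.36 kt.
37 kt ≥ 30 kt ⇒ rapid intensification.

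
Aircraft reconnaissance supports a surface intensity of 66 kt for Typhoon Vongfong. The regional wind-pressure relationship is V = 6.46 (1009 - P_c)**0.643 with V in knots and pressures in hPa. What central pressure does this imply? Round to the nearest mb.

ΔP = (V / 6.46)^(1/0.643) = (66/6.46)^1.555.
66/6.46 = 10.217; 10.217^1.555 ≈ 37.13 mb.
P_c = 1009 − 37.13 = 971.87 ≈ 972 mb.

972 mb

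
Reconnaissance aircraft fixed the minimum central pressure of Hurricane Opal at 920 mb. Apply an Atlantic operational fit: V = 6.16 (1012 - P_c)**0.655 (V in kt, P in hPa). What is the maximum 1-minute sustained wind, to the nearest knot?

119 kt

ΔP = 1012 − 920 = 92 mb.
92^0.655 ≈ 19.332.
V ≈ 6.16 × 19.332 ≈ 119.1 kt.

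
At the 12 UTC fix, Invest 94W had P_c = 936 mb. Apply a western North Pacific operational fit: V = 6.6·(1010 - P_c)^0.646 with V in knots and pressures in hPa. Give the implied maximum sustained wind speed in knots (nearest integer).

106 kt

ΔP = 1010 − 936 = 74 mb.
74^0.646 ≈ 16.126.
V ≈ 6.6 × 16.126 ≈ 106.4 kt.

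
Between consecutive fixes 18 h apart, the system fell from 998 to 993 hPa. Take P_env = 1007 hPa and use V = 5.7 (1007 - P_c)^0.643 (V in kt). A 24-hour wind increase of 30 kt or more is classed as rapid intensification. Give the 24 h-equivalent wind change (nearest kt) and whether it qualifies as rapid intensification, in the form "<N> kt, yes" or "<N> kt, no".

V₁: ΔP = 9, V ≈ 5.7 × 9^0.643 ≈ 23.41 kt.
V₂: ΔP = 14, V ≈ 5.7 × 14^0.643 ≈ 31.11 kt.
ΔV over 18 h = 7.70 kt → 24 h equivalent = 7.70 × 24/18 ≈ 10.27 kt.
10 kt < 30 kt ⇒ not rapid intensification.

10 kt, no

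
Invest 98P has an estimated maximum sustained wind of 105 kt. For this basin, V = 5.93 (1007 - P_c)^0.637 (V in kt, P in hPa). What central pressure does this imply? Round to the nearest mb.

916 mb

ΔP = (V / 5.93)^(1/0.637) = (105/5.93)^1.570.
105/5.93 = 17.707; 17.707^1.570 ≈ 91.07 mb.
P_c = 1007 − 91.07 = 915.93 ≈ 916 mb.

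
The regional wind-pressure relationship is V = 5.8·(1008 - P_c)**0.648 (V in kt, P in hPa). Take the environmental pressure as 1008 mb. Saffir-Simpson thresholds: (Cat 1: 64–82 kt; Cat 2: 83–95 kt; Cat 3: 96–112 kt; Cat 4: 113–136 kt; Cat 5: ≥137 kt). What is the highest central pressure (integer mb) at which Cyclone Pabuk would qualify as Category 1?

967 mb

Category 1 begins at V = 64 kt.
Required ΔP = (64/5.8)^(1/0.648) = 11.034^1.543 ≈ 40.66 mb.
P_c ≤ 1008 − 40.66 = 967.34, so the highest integer P_c is 967 mb.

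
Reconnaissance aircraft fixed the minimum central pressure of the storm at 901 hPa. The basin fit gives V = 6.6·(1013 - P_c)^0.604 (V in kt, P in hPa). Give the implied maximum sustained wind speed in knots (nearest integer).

114 kt

ΔP = 1013 − 901 = 112 hPa.
112^0.604 ≈ 17.287.
V ≈ 6.6 × 17.287 ≈ 114.1 kt.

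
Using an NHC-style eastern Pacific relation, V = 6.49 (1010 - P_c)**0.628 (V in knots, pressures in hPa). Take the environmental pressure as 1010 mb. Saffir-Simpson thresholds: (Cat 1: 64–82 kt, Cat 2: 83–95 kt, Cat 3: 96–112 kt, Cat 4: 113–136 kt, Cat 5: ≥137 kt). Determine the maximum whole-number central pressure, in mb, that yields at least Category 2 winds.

Category 2 begins at V = 83 kt.
Required ΔP = (83/6.49)^(1/0.628) = 12.789^1.592 ≈ 57.87 mb.
P_c ≤ 1010 − 57.87 = 952.13, so the highest integer P_c is 952 mb.

952 mb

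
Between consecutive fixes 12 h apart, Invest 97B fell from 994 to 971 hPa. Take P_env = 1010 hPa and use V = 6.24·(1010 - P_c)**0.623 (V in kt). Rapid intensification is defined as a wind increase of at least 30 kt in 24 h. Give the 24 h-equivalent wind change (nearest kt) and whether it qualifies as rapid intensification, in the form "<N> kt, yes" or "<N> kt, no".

52 kt, yes

V₁: ΔP = 16, V ≈ 6.24 × 16^0.623 ≈ 35.10 kt.
V₂: ΔP = 39, V ≈ 6.24 × 39^0.623 ≈ 61.15 kt.
ΔV over 12 h = 26.05 kt → 24 h equivalent = 26.05 × 24/12 ≈ 52.10 kt.
52 kt ≥ 30 kt ⇒ rapid intensification.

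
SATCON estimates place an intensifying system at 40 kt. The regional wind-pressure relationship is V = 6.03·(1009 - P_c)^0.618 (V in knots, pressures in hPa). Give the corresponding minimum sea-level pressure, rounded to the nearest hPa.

988 hPa

ΔP = (V / 6.03)^(1/0.618) = (40/6.03)^1.618.
40/6.03 = 6.633; 6.633^1.618 ≈ 21.36 hPa.
P_c = 1009 − 21.36 = 987.64 ≈ 988 hPa.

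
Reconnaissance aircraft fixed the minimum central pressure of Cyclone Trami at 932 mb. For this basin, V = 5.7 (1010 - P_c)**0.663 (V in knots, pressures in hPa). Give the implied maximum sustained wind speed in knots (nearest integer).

102 kt

ΔP = 1010 − 932 = 78 mb.
78^0.663 ≈ 17.966.
V ≈ 5.7 × 17.966 ≈ 102.4 kt.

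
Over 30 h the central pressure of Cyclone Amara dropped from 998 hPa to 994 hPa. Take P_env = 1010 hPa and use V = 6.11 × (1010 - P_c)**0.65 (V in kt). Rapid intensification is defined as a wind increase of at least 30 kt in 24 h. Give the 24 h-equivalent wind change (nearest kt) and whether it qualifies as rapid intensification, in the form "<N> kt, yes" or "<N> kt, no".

5 kt, no

V₁: ΔP = 12, V ≈ 6.11 × 12^0.65 ≈ 30.73 kt.
V₂: ΔP = 16, V ≈ 6.11 × 16^0.65 ≈ 37.04 kt.
ΔV over 30 h = 6.31 kt → 24 h equivalent = 6.31 × 24/30 ≈ 5.05 kt.
5 kt < 30 kt ⇒ not rapid intensification.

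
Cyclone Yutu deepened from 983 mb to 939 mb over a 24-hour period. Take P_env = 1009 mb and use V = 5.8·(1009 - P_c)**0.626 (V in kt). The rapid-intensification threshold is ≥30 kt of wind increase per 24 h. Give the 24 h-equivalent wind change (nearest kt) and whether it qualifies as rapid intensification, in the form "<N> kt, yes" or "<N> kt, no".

V₁: ΔP = 26, V ≈ 5.8 × 26^0.626 ≈ 44.59 kt.
V₂: ΔP = 70, V ≈ 5.8 × 70^0.626 ≈ 82.88 kt.
ΔV over 24 h = 38.29 kt → 24 h equivalent = 38.29 × 24/24 ≈ 38.29 kt.
38 kt ≥ 30 kt ⇒ rapid intensification.

38 kt, yes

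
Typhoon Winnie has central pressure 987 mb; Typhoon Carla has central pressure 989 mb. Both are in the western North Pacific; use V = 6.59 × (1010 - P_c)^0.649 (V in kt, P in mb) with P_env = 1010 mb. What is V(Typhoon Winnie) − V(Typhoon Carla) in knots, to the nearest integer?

Typhoon Winnie: ΔP = 23; V ≈ 6.59 × 23^0.649 ≈ 50.43 kt.
Typhoon Carla: ΔP = 21; V ≈ 6.59 × 21^0.649 ≈ 47.53 kt.
Difference ≈ 50.43 − 47.53 = 2.90 → 3 kt.

3 kt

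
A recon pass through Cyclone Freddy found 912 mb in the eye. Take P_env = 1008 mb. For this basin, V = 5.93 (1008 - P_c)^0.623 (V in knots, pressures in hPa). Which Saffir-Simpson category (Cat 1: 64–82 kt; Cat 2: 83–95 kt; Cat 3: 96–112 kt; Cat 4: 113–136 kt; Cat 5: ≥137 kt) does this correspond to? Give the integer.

3

ΔP = 1008 − 912 = 96 mb.
V ≈ 5.93 × 96^0.623 = 5.93 × 17.18 ≈ 102 kt.
102 kt falls in the Category 3 band.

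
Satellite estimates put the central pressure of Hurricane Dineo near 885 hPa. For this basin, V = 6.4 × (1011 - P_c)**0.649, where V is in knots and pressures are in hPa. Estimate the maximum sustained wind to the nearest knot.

148 kt

ΔP = 1011 − 885 = 126 hPa.
126^0.649 ≈ 23.075.
V ≈ 6.4 × 23.075 ≈ 147.7 kt.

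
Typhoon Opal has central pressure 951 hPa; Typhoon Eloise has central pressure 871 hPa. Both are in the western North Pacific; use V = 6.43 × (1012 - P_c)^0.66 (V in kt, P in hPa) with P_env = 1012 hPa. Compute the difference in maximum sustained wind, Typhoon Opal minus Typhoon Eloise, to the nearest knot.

Typhoon Opal: ΔP = 61; V ≈ 6.43 × 61^0.66 ≈ 96.95 kt.
Typhoon Eloise: ΔP = 141; V ≈ 6.43 × 141^0.66 ≈ 168.54 kt.
Difference ≈ 96.95 − 168.54 = -71.59 → -72 kt.

-72 kt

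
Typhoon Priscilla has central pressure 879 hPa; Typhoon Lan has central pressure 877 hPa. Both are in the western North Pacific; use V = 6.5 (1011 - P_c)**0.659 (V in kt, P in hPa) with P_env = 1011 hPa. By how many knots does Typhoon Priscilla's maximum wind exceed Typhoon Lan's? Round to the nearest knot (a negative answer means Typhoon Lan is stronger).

-2 kt

Typhoon Priscilla: ΔP = 132; V ≈ 6.5 × 132^0.659 ≈ 162.32 kt.
Typhoon Lan: ΔP = 134; V ≈ 6.5 × 134^0.659 ≈ 163.94 kt.
Difference ≈ 162.32 − 163.94 = -1.62 → -2 kt.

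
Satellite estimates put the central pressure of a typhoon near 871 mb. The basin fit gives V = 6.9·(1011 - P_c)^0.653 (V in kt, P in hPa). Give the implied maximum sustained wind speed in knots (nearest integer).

174 kt

ΔP = 1011 − 871 = 140 mb.
140^0.653 ≈ 25.201.
V ≈ 6.9 × 25.201 ≈ 173.9 kt.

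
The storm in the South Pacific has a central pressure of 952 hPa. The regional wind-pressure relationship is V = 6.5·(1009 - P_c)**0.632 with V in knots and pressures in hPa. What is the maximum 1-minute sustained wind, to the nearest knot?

ΔP = 1009 − 952 = 57 hPa.
57^0.632 ≈ 12.874.
V ≈ 6.5 × 12.874 ≈ 83.7 kt.

84 kt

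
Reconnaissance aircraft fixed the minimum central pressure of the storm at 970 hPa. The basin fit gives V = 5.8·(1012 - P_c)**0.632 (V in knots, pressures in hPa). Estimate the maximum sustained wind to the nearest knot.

ΔP = 1012 − 970 = 42 hPa.
42^0.632 ≈ 10.614.
V ≈ 5.8 × 10.614 ≈ 61.6 kt.

62 kt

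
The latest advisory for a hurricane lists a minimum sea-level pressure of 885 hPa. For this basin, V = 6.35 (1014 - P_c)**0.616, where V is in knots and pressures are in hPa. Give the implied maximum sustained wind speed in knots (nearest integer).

127 kt

ΔP = 1014 − 885 = 129 hPa.
129^0.616 ≈ 19.958.
V ≈ 6.35 × 19.958 ≈ 126.7 kt.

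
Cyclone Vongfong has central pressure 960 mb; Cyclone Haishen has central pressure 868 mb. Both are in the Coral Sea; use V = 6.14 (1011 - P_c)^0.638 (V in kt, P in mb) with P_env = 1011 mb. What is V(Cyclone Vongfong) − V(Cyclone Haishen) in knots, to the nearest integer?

-70 kt

Cyclone Vongfong: ΔP = 51; V ≈ 6.14 × 51^0.638 ≈ 75.44 kt.
Cyclone Haishen: ΔP = 143; V ≈ 6.14 × 143^0.638 ≈ 145.64 kt.
Difference ≈ 75.44 − 145.64 = -70.20 → -70 kt.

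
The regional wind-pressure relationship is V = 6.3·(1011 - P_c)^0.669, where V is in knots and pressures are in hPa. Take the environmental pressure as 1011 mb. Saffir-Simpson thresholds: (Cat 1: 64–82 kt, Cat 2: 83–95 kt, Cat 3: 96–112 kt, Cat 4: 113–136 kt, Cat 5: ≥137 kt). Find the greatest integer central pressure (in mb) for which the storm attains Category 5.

911 mb

Category 5 begins at V = 137 kt.
Required ΔP = (137/6.3)^(1/0.669) = 21.746^1.495 ≈ 99.79 mb.
P_c ≤ 1011 − 99.79 = 911.21, so the highest integer P_c is 911 mb.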